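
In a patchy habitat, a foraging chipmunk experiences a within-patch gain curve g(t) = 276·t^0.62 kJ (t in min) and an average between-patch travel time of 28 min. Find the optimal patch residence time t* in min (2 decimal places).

45.68 min

By the marginal value theorem, leave when the instantaneous gain rate g'(t) equals the habitat-wide average g(t)/(T + t).
g'(t) = 0.62·276·t^-0.38. Setting 0.62·276·t^-0.38 = 276·t^0.62/(28+t) gives 0.62(28+t) = t, so 0.38·t = 0.62×28.
t* = 0.62×28/0.38 = 45.68 min.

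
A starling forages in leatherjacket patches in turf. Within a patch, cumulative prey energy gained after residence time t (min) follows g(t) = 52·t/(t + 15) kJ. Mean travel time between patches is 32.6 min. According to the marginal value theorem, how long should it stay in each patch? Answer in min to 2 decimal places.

Maximise g(t)/(T+t): set derivative to zero → g'(t)(T+t) = g(t).
g'(t) = 52·15/(t + 15)². Setting 52·15/(t+15)² = 52t/[(t+15)(32.6+t)] gives 15(32.6+t) = t(t+15), so t² = 15×32.6 = 489.
t* = √489 = 22.11 min.

22.11 min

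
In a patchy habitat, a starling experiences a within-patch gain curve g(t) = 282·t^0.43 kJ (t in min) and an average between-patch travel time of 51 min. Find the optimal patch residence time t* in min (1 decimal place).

38.5 min

By the marginal value theorem, leave when the instantaneous gain rate g'(t) equals the habitat-wide average g(t)/(T + t).
g'(t) = 0.43·282·t^-0.57. Setting 0.43·282·t^-0.57 = 282·t^0.43/(51+t) gives 0.43(51+t) = t, so 0.57·t = 0.43×51.
t* = 0.43×51/0.57 = 38.47 min.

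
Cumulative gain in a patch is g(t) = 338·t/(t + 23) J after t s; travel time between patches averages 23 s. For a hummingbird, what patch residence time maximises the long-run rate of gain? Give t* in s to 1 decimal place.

By the marginal value theorem, leave when the instantaneous gain rate g'(t) equals the habitat-wide average g(t)/(T + t).
g'(t) = 338·23/(t + 23)². Setting 338·23/(t+23)² = 338t/[(t+23)(23+t)] gives 23(23+t) = t(t+23), so t² = 23×23 = 529.
t* = √529 = 23 s.

23.0 s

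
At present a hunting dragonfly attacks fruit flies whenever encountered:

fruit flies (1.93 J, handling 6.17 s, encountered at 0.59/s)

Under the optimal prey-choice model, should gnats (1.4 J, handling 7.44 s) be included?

Current rate: (0.59×1.93)/(1 + 0.59×6.17) = 0.2454 J/s.
Profitability of gnats: 1.4/7.44 = 0.1882 J/s.
Since 0.1882 < R, time spent handling gnats is better spent searching.

No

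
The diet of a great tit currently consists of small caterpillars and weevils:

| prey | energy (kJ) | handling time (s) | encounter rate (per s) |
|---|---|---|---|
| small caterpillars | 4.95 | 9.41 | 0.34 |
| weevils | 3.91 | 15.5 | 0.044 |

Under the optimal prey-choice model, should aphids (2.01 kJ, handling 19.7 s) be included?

No

Intake rate on the current diet: R = (0.34×4.95 + 0.044×3.91) / (1 + 0.34×9.41 + 0.044×15.5) = 1.855/4.881 = 0.38 kJ/s.
Profitability of aphids: 2.01/19.7 = 0.102 kJ/s.
0.102 < 0.38, so adding aphids would lower the average — exclude it.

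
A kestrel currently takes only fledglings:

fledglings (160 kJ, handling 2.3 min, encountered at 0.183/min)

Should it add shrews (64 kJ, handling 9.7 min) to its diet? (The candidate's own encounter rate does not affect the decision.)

On fledglings alone, R = ΣλE/(1+Σλh) = 29.28/1.421 = 20.61 kJ/min.
Profitability of shrews: 64/9.7 = 6.598 kJ/min.
6.598 < 20.61, so adding shrews would lower the average — exclude it.

No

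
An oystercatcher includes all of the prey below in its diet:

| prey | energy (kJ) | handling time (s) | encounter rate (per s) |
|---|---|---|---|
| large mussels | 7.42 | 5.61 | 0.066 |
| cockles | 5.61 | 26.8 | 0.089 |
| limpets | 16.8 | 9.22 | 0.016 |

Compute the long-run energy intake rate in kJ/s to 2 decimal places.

R = Σλ_iE_i / (1 + Σλ_ih_i)
Numerator: 0.066×7.42 + 0.089×5.61 + 0.016×16.8 = 1.258
Denominator: 1 + 0.066×5.61 + 0.089×26.8 + 0.016×9.22 = 3.903
R = 1.258/3.903 = 0.3223 kJ/s

0.32 kJ/s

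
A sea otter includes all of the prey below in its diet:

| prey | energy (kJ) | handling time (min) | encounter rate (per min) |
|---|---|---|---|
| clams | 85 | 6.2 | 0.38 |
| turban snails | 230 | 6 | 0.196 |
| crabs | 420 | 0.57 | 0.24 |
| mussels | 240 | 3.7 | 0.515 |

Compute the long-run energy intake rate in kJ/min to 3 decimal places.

Energy encountered per unit search time: 0.38×85 + 0.196×230 + 0.24×420 + 0.515×240 = 301.8 kJ/min.
Handling time per unit search time: 0.38×6.2 + 0.196×6 + 0.24×0.57 + 0.515×3.7 = 5.574.
Rate = 301.8/(1 + 5.574) = 45.9 kJ/min.

45.903 kJ/min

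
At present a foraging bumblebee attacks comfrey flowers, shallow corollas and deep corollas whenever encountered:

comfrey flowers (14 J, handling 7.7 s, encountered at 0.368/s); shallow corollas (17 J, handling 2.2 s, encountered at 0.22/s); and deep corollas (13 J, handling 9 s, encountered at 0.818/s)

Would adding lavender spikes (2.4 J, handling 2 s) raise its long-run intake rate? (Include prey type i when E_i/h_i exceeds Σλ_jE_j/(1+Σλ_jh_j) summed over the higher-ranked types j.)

No

On comfrey flowers, shallow corollas and deep corollas alone, R = ΣλE/(1+Σλh) = 19.53/11.68 = 1.672 J/s.
Profitability of lavender spikes: 2.4/2 = 1.2 J/s.
1.2 < 1.672, so adding lavender spikes would lower the average — exclude it.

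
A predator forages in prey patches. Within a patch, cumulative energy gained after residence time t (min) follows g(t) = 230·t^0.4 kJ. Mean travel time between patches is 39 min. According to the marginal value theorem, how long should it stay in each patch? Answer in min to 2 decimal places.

By the marginal value theorem, leave when the instantaneous gain rate g'(t) equals the habitat-wide average g(t)/(T + t).
g'(t) = 0.4·230·t^-0.6. Setting 0.4·230·t^-0.6 = 230·t^0.4/(39+t) gives 0.4(39+t) = t, so 0.60·t = 0.4×39.
t* = 0.4×39/0.60 = 26 min.

26.00 min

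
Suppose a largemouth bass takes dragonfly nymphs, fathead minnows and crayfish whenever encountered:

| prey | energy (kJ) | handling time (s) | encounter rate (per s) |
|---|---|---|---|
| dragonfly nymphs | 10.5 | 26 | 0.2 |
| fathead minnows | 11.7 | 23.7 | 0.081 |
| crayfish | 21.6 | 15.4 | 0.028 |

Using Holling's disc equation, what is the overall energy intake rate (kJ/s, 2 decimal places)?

0.43 kJ/s

R = Σλ_iE_i / (1 + Σλ_ih_i)
Numerator: 0.2×10.5 + 0.081×11.7 + 0.028×21.6 = 3.652
Denominator: 1 + 0.2×26 + 0.081×23.7 + 0.028×15.4 = 8.551
R = 3.652/8.551 = 0.4271 kJ/s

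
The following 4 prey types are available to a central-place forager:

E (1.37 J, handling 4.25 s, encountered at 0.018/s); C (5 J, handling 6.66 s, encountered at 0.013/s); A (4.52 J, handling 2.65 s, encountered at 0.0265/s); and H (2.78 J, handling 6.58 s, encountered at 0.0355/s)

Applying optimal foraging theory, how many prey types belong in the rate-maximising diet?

E/h in descending order: A 1.71, C 0.751, H 0.422, E 0.322 J/s. The optimal diet is the largest prefix of this list for which every included type satisfies E_i/h_i > R on the types above it.
Rate on top 1: 0.1119. C: 0.751 > 0.1119 → include.
Rate on top 2: 0.1597. H: 0.422 > 0.1597 → include.
Rate on top 3: 0.2039. E: 0.322 > 0.2039 → include.
Optimal diet: A, C, H, E — 4 of 4 types.

4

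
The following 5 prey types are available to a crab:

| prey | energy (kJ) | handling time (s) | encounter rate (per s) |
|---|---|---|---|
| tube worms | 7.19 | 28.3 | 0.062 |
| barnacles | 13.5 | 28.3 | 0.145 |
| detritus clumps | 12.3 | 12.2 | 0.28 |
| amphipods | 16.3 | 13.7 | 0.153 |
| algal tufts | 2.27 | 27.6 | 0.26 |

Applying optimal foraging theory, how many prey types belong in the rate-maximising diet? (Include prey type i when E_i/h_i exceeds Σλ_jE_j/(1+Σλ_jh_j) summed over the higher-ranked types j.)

E/h in descending order: amphipods 1.19, detritus clumps 1.01, barnacles 0.477, tube worms 0.254, algal tufts 0.0822 kJ/s. The optimal diet is the largest prefix of this list for which every included type satisfies E_i/h_i > R on the types above it.
Rate on top 1: 0.8055. detritus clumps: 1.01 > 0.8055 → include.
Rate on top 2: 0.9118. barnacles: 0.477 < 0.9118 → exclude; stop.
Optimal diet: amphipods, detritus clumps — 2 of 5 types.

2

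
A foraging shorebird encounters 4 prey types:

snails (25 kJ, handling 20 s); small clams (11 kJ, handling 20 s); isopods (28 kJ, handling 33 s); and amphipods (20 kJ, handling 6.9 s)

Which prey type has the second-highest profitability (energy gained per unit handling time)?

In descending order of E/h:
amphipods: 20/6.9 = 2.9 kJ/s
snails: 25/20 = 1.25 kJ/s
isopods: 28/33 = 0.848 kJ/s
small clams: 11/20 = 0.55 kJ/s

snails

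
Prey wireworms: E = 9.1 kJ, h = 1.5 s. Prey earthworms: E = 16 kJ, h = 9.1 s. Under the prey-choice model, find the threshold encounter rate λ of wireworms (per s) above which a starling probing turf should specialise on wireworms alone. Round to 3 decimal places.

0.272 per s

The zero-one rule: include earthworms iff E₂/h₂ > λE₁/(1+λh₁). Equality gives the switch point.
λE₁h₂ = E₂ + λE₂h₁ ⇒ λ = E₂/(E₁h₂ − E₂h₁) = 16/(82.81 − 24) = 0.2721 per s.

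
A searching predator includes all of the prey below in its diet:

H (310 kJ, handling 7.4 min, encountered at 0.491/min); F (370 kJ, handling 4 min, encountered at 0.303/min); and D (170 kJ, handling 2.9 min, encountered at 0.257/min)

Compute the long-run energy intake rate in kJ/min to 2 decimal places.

R = Σλ_iE_i / (1 + Σλ_ih_i)
Numerator: 0.491×310 + 0.303×370 + 0.257×170 = 308
Denominator: 1 + 0.491×7.4 + 0.303×4 + 0.257×2.9 = 6.591
R = 308/6.591 = 46.73 kJ/min

46.73 kJ/min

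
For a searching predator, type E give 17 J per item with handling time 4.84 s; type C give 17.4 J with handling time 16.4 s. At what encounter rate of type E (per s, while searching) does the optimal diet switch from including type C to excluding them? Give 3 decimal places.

The zero-one rule: include type C iff E₂/h₂ > λE₁/(1+λh₁). Equality gives the switch point.
λE₁h₂ = E₂ + λE₂h₁ ⇒ λ = E₂/(E₁h₂ − E₂h₁) = 17.4/(278.8 − 84.22) = 0.08942 per s.

0.089 per s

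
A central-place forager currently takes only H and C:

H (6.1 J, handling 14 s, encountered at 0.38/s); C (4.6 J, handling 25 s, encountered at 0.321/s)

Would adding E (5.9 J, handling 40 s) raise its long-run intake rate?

On H and C alone, R = ΣλE/(1+Σλh) = 3.795/14.35 = 0.2645 J/s.
E: E/h = 5.9/40 = 0.1475 J/s.
Since 0.1475 < R, time spent handling E is better spent searching.

No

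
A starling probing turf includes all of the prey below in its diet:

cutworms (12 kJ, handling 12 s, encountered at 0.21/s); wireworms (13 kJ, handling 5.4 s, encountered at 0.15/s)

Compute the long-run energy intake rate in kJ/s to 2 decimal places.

1.03 kJ/s

R = Σλ_iE_i / (1 + Σλ_ih_i)
Numerator: 0.21×12 + 0.15×13 = 4.47
Denominator: 1 + 0.21×12 + 0.15×5.4 = 4.33
R = 4.47/4.33 = 1.032 kJ/s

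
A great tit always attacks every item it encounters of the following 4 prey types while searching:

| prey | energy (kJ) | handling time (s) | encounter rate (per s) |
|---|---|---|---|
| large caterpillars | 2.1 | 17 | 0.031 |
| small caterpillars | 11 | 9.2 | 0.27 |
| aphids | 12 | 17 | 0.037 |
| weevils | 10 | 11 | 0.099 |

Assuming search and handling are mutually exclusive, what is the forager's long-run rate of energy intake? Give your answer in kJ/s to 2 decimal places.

R = Σλ_iE_i / (1 + Σλ_ih_i)
Numerator: 0.031×2.1 + 0.27×11 + 0.037×12 + 0.099×10 = 4.469
Denominator: 1 + 0.031×17 + 0.27×9.2 + 0.037×17 + 0.099×11 = 5.729
R = 4.469/5.729 = 0.7801 kJ/s

0.78 kJ/s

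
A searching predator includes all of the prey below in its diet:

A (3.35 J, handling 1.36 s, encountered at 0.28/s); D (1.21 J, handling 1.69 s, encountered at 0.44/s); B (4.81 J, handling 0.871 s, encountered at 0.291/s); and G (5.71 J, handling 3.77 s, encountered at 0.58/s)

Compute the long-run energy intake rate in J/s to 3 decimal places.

1.354 J/s

Energy encountered per unit search time: 0.28×3.35 + 0.44×1.21 + 0.291×4.81 + 0.58×5.71 = 6.182 J/s.
Handling time per unit search time: 0.28×1.36 + 0.44×1.69 + 0.291×0.871 + 0.58×3.77 = 3.564.
Rate = 6.182/(1 + 3.564) = 1.354 J/s.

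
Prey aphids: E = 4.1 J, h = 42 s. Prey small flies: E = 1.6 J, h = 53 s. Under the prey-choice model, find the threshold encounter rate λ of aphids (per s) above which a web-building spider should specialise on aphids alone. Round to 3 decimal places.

0.011 per s

The zero-one rule: include small flies iff E₂/h₂ > λE₁/(1+λh₁). Equality gives the switch point.
λE₁h₂ = E₂ + λE₂h₁ ⇒ λ = E₂/(E₁h₂ − E₂h₁) = 1.6/(217.3 − 67.2) = 0.01066 per s.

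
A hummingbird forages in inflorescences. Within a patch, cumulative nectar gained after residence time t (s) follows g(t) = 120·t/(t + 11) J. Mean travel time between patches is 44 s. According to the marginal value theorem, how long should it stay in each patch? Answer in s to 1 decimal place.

22.0 s

Optimal t* satisfies g'(t*) = g(t*)/(T + t*).
g'(t) = 120·11/(t + 11)². Setting 120·11/(t+11)² = 120t/[(t+11)(44+t)] gives 11(44+t) = t(t+11), so t² = 11×44 = 484.
t* = √484 = 22 s.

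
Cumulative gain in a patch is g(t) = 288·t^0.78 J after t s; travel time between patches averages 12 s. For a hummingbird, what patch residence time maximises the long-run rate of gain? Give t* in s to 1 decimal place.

42.5 s

By the marginal value theorem, leave when the instantaneous gain rate g'(t) equals the habitat-wide average g(t)/(T + t).
g'(t) = 0.78·288·t^-0.22. Setting 0.78·288·t^-0.22 = 288·t^0.78/(12+t) gives 0.78(12+t) = t, so 0.22·t = 0.78×12.
t* = 0.78×12/0.22 = 42.55 s.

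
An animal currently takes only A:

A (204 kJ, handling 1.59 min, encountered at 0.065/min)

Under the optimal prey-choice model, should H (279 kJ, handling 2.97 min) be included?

Yes

Current rate: (0.065×204)/(1 + 0.065×1.59) = 12.02 kJ/min.
Profitability of H: 279/2.97 = 93.94 kJ/min.
Since 93.94 > R, including H increases the long-run rate.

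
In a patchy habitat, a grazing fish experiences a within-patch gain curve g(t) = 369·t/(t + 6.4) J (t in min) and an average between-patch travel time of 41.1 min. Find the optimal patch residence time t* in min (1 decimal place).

By the marginal value theorem, leave when the instantaneous gain rate g'(t) equals the habitat-wide average g(t)/(T + t).
g'(t) = 369·6.4/(t + 6.4)². Setting 369·6.4/(t+6.4)² = 369t/[(t+6.4)(41.1+t)] gives 6.4(41.1+t) = t(t+6.4), so t² = 6.4×41.1 = 263.
t* = √263 = 16.22 min.

16.2 min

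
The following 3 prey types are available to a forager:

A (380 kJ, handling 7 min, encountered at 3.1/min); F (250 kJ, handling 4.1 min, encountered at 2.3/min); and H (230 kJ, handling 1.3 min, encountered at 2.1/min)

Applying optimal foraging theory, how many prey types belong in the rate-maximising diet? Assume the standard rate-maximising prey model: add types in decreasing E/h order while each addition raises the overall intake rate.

1

Profitabilities (E/h, kJ/min): H 177, F 61, A 54.3. Add prey in this order while the next type's profitability exceeds the intake rate on those already taken.
Rate on top 1: 129.5. F: 61 < 129.5 → exclude; stop.
Optimal diet: H — 1 of 3 types.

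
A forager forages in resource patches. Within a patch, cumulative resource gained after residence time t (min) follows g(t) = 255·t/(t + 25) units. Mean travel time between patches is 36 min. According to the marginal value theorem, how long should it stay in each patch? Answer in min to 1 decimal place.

By the marginal value theorem, leave when the instantaneous gain rate g'(t) equals the habitat-wide average g(t)/(T + t).
g'(t) = 255·25/(t + 25)². Setting 255·25/(t+25)² = 255t/[(t+25)(36+t)] gives 25(36+t) = t(t+25), so t² = 25×36 = 900.
t* = √900 = 30 min.

30.0 min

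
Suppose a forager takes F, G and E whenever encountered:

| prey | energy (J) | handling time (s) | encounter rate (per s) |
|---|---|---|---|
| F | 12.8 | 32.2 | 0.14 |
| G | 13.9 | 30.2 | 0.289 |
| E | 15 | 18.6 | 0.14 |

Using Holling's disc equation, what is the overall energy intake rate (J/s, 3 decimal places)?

0.470 J/s

Energy encountered per unit search time: 0.14×12.8 + 0.289×13.9 + 0.14×15 = 7.909 J/s.
Handling time per unit search time: 0.14×32.2 + 0.289×30.2 + 0.14×18.6 = 15.84.
Rate = 7.909/(1 + 15.84) = 0.4697 J/s.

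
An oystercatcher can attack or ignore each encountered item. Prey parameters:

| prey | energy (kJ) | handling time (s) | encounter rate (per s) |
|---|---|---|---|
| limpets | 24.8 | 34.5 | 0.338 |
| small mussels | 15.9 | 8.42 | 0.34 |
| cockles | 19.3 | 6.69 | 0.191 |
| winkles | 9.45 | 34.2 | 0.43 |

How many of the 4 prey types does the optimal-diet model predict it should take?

2

E/h in descending order: cockles 2.88, small mussels 1.89, limpets 0.719, winkles 0.276 kJ/s. The optimal diet is the largest prefix of this list for which every included type satisfies E_i/h_i > R on the types above it.
Rate on top 1: 1.618. small mussels: 1.89 > 1.618 → include.
Rate on top 2: 1.769. limpets: 0.719 < 1.769 → exclude; stop.
Optimal diet: cockles, small mussels — 2 of 4 types.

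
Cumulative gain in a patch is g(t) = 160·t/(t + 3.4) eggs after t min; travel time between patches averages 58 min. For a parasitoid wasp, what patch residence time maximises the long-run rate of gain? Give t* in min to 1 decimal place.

14.0 min

Optimal t* satisfies g'(t*) = g(t*)/(T + t*).
g'(t) = 160·3.4/(t + 3.4)². Setting 160·3.4/(t+3.4)² = 160t/[(t+3.4)(58+t)] gives 3.4(58+t) = t(t+3.4), so t² = 3.4×58 = 197.2.
t* = √197.2 = 14.04 min.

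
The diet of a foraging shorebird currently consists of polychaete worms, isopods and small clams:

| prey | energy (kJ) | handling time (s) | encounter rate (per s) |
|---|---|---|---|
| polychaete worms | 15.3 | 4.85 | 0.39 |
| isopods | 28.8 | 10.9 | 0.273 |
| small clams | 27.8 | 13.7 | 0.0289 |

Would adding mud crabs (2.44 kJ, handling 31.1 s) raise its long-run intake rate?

No

On polychaete worms, isopods and small clams alone, R = ΣλE/(1+Σλh) = 14.63/6.263 = 2.336 kJ/s.
mud crabs: E/h = 2.44/31.1 = 0.07846 kJ/s.
0.07846 < 2.336, so adding mud crabs would lower the average — exclude it.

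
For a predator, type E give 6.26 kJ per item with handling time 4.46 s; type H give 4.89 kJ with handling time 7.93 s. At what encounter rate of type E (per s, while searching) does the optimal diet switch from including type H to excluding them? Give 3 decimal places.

0.176 per s

At the threshold, the rate on type E alone equals the profitability of type H: λ·6.26/(1 + λ·4.46) = 4.89/7.93 = 0.6166.
Rearranging, λ(6.26 − 0.6166×4.46) = 0.6166, so λ = 0.6166/3.51 = 0.1757 per s.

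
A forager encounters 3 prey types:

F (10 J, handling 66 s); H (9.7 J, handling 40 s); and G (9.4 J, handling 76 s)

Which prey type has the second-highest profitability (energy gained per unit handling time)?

Profitability E/h (J/s): F = 10/66 = 0.152, H = 9.7/40 = 0.242, G = 9.4/76 = 0.124.
Ranked: H > F > G.

F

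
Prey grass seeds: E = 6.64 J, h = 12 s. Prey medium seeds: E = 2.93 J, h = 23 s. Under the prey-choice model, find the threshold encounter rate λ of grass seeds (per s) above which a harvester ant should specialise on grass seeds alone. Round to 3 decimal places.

0.025 per s

At the threshold, the rate on grass seeds alone equals the profitability of medium seeds: λ·6.64/(1 + λ·12) = 2.93/23 = 0.1274.
Rearranging, λ(6.64 − 0.1274×12) = 0.1274, so λ = 0.1274/5.111 = 0.02492 per s.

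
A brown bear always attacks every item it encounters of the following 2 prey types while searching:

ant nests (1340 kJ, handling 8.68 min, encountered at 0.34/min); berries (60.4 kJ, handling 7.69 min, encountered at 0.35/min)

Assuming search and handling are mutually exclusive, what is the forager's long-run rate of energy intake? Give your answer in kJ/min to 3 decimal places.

71.769 kJ/min

R = Σλ_iE_i / (1 + Σλ_ih_i)
Numerator: 0.34×1340 + 0.35×60.4 = 476.7
Denominator: 1 + 0.34×8.68 + 0.35×7.69 = 6.643
R = 476.7/6.643 = 71.77 kJ/min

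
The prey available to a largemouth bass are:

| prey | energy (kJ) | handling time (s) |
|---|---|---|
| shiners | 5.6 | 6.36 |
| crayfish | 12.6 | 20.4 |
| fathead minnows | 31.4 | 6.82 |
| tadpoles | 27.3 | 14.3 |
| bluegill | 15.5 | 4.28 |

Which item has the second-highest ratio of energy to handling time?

bluegill

Profitability E/h (kJ/s): shiners = 5.6/6.36 = 0.881, crayfish = 12.6/20.4 = 0.618, fathead minnows = 31.4/6.82 = 4.6, tadpoles = 27.3/14.3 = 1.91, bluegill = 15.5/4.28 = 3.62.
Ranked: fathead minnows > bluegill > tadpoles > shiners > crayfish.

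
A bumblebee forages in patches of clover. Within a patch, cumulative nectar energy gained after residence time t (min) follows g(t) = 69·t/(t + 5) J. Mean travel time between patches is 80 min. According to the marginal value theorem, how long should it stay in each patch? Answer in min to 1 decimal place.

Optimal t* satisfies g'(t*) = g(t*)/(T + t*).
g'(t) = 69·5/(t + 5)². Setting 69·5/(t+5)² = 69t/[(t+5)(80+t)] gives 5(80+t) = t(t+5), so t² = 5×80 = 400.
t* = √400 = 20 min.

20.0 min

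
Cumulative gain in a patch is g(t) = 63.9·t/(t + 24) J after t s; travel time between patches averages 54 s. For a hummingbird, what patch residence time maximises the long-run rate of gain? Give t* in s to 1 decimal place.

36.0 s

By the marginal value theorem, leave when the instantaneous gain rate g'(t) equals the habitat-wide average g(t)/(T + t).
g'(t) = 63.9·24/(t + 24)². Setting 63.9·24/(t+24)² = 63.9t/[(t+24)(54+t)] gives 24(54+t) = t(t+24), so t² = 24×54 = 1296.
t* = √1296 = 36 s.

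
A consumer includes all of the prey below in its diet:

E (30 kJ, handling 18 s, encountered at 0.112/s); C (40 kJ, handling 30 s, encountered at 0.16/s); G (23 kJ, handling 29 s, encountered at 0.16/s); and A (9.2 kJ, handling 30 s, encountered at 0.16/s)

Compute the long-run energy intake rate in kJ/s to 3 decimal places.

0.864 kJ/s

R = Σλ_iE_i / (1 + Σλ_ih_i)
Numerator: 0.112×30 + 0.16×40 + 0.16×23 + 0.16×9.2 = 14.91
Denominator: 1 + 0.112×18 + 0.16×30 + 0.16×29 + 0.16×30 = 17.26
R = 14.91/17.26 = 0.8642 kJ/s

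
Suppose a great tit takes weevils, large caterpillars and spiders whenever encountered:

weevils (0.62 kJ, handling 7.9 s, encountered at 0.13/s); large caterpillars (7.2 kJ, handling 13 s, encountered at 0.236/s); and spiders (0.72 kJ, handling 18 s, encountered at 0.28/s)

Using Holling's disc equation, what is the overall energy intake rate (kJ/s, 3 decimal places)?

R = (0.13×0.62 + 0.236×7.2 + 0.28×0.72) / (1 + 0.13×7.9 + 0.236×13 + 0.28×18) = 1.981/10.14 = 0.1955 kJ/s.

0.196 kJ/s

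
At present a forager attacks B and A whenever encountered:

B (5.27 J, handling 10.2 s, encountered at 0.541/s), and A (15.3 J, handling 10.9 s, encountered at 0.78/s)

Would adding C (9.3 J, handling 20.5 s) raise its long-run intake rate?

No

On B and A alone, R = ΣλE/(1+Σλh) = 14.79/15.02 = 0.9843 J/s.
Profitability of C: 9.3/20.5 = 0.4537 J/s.
Since 0.4537 < R, time spent handling C is better spent searching.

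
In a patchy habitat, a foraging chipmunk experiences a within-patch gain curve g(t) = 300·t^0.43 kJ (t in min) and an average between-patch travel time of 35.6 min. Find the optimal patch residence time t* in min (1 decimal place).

26.9 min

Optimal t* satisfies g'(t*) = g(t*)/(T + t*).
g'(t) = 0.43·300·t^-0.57. Setting 0.43·300·t^-0.57 = 300·t^0.43/(35.6+t) gives 0.43(35.6+t) = t, so 0.57·t = 0.43×35.6.
t* = 0.43×35.6/0.57 = 26.86 min.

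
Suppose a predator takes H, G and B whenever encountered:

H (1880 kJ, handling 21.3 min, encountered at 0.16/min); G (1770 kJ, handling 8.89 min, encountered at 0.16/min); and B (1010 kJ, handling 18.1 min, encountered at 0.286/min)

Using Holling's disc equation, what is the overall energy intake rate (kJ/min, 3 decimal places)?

79.300 kJ/min

R = (0.16×1880 + 0.16×1770 + 0.286×1010) / (1 + 0.16×21.3 + 0.16×8.89 + 0.286×18.1) = 872.9/11.01 = 79.3 kJ/min.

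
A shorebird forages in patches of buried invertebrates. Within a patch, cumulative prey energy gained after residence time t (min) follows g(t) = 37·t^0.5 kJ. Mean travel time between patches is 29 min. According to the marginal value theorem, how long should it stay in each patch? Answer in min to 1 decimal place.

By the marginal value theorem, leave when the instantaneous gain rate g'(t) equals the habitat-wide average g(t)/(T + t).
g'(t) = 0.5·37·t^-0.5. Setting 0.5·37·t^-0.5 = 37·t^0.5/(29+t) gives 0.5(29+t) = t, so 0.50·t = 0.5×29.
t* = 0.5×29/0.50 = 29 min.

29.0 min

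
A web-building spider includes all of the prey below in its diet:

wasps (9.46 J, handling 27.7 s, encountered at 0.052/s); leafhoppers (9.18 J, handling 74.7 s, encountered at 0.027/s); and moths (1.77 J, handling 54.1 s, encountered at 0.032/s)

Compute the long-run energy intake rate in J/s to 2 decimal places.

R = Σλ_iE_i / (1 + Σλ_ih_i)
Numerator: 0.052×9.46 + 0.027×9.18 + 0.032×1.77 = 0.7964
Denominator: 1 + 0.052×27.7 + 0.027×74.7 + 0.032×54.1 = 6.189
R = 0.7964/6.189 = 0.1287 J/s

0.13 J/s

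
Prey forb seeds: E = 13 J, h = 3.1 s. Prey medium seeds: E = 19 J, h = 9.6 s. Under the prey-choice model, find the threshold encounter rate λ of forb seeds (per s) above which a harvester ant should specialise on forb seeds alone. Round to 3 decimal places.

Drop medium seeds once their profitability E₂/h₂ falls below the rate achievable on forb seeds alone: E₂/h₂ = λE₁/(1 + λh₁).
Solve for λ: λE₁h₂ = E₂(1 + λh₁) → λ(E₁h₂ − E₂h₁) = E₂ → λ = E₂/(E₁h₂ − E₂h₁).
λ = 19/(13×9.6 − 19×3.1) = 19/65.9 = 0.2883 per s.

0.288 per s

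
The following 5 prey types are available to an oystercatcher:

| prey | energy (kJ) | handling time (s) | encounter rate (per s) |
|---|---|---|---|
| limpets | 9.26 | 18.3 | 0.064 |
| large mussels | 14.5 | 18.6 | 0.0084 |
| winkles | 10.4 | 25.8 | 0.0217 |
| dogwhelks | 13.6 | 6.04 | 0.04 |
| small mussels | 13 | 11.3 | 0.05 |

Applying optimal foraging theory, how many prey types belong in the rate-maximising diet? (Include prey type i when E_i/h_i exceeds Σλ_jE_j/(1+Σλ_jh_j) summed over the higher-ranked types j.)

3

Profitabilities (E/h, kJ/s): dogwhelks 2.25, small mussels 1.15, large mussels 0.78, limpets 0.506, winkles 0.403. Add prey in this order while the next type's profitability exceeds the intake rate on those already taken.
Rate on top 1: 0.4381. small mussels: 1.15 > 0.4381 → include.
Rate on top 2: 0.6609. large mussels: 0.78 > 0.6609 → include.
Rate on top 3: 0.6704. limpets: 0.506 < 0.6704 → exclude; stop.
Optimal diet: dogwhelks, small mussels, large mussels — 3 of 5 types.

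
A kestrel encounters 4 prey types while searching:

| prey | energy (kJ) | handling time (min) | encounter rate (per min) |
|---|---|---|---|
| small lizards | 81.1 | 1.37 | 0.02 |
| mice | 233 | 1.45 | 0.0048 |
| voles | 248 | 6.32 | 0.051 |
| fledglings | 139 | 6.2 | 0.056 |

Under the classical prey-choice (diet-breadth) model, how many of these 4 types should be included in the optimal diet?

4

Rank by E/h (kJ/min): mice 161, small lizards 59.2, voles 39.2, fledglings 22.4. Include each in turn until the next type's E/h falls below the running intake rate.
Rate on top 1: 1.111. small lizards: 59.2 > 1.111 → include.
Rate on top 2: 2.649. voles: 39.2 > 2.649 → include.
Rate on top 3: 11.34. fledglings: 22.4 > 11.34 → include.
Optimal diet: mice, small lizards, voles, fledglings — 4 of 4 types.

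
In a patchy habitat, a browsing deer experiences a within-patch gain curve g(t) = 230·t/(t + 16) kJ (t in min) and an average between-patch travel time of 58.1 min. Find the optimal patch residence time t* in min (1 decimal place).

30.5 min

By the marginal value theorem, leave when the instantaneous gain rate g'(t) equals the habitat-wide average g(t)/(T + t).
g'(t) = 230·16/(t + 16)². Setting 230·16/(t+16)² = 230t/[(t+16)(58.1+t)] gives 16(58.1+t) = t(t+16), so t² = 16×58.1 = 929.6.
t* = √929.6 = 30.49 min.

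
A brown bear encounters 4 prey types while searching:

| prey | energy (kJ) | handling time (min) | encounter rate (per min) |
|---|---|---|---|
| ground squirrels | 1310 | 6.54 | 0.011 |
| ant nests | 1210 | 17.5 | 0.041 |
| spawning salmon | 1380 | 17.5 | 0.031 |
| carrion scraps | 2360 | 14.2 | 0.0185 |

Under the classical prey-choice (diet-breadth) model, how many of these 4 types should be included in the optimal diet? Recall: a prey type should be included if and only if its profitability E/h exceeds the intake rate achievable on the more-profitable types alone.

E/h in descending order: ground squirrels 200, carrion scraps 166, spawning salmon 78.9, ant nests 69.1 kJ/min. The optimal diet is the largest prefix of this list for which every included type satisfies E_i/h_i > R on the types above it.
Rate on top 1: 13.44. carrion scraps: 166 > 13.44 → include.
Rate on top 2: 43.51. spawning salmon: 78.9 > 43.51 → include.
Rate on top 3: 53.73. ant nests: 69.1 > 53.73 → include.
Optimal diet: ground squirrels, carrion scraps, spawning salmon, ant nests — 4 of 4 types.

4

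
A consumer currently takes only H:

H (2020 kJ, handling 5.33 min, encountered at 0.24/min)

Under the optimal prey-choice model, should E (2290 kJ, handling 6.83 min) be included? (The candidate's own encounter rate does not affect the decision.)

Intake rate on the current diet: R = (0.24×2020) / (1 + 0.24×5.33) = 484.8/2.279 = 212.7 kJ/min.
E: E/h = 2290/6.83 = 335.3 kJ/min.
335.3 > 212.7, so adding E raises the average — include it.

Yes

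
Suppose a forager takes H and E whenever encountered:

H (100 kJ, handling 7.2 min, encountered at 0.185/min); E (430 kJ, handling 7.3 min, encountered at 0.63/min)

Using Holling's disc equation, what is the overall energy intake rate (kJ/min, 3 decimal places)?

R = Σλ_iE_i / (1 + Σλ_ih_i)
Numerator: 0.185×100 + 0.63×430 = 289.4
Denominator: 1 + 0.185×7.2 + 0.63×7.3 = 6.931
R = 289.4/6.931 = 41.75 kJ/min

41.754 kJ/min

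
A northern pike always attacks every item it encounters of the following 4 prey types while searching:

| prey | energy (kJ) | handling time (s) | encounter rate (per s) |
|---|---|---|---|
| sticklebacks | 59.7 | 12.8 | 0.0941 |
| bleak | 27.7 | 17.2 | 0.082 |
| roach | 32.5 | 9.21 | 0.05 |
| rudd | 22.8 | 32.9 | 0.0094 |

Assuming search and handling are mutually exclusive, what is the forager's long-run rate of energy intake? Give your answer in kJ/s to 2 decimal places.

R = (0.0941×59.7 + 0.082×27.7 + 0.05×32.5 + 0.0094×22.8) / (1 + 0.0941×12.8 + 0.082×17.2 + 0.05×9.21 + 0.0094×32.9) = 9.728/4.385 = 2.219 kJ/s.

2.22 kJ/s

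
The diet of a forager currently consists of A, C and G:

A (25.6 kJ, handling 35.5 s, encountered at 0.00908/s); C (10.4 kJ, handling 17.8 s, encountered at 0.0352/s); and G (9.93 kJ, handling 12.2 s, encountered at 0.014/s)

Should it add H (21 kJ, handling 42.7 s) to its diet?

Yes

On A, C and G alone, R = ΣλE/(1+Σλh) = 0.7375/2.12 = 0.3479 kJ/s.
Profitability of H: 21/42.7 = 0.4918 kJ/s.
Since 0.4918 > R, including H increases the long-run rate.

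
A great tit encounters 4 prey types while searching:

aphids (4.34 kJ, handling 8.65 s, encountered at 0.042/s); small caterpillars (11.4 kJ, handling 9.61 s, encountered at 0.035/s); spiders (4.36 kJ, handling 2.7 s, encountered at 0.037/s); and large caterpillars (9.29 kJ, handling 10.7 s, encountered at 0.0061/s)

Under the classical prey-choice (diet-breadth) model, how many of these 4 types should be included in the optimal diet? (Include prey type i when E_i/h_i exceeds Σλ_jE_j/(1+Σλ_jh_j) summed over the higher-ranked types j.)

Rank by E/h (kJ/s): spiders 1.61, small caterpillars 1.19, large caterpillars 0.868, aphids 0.502. Include each in turn until the next type's E/h falls below the running intake rate.
Rate on top 1: 0.1467. small caterpillars: 1.19 > 0.1467 → include.
Rate on top 2: 0.3901. large caterpillars: 0.868 > 0.3901 → include.
Rate on top 3: 0.4109. aphids: 0.502 > 0.4109 → include.
Optimal diet: spiders, small caterpillars, large caterpillars, aphids — 4 of 4 types.

4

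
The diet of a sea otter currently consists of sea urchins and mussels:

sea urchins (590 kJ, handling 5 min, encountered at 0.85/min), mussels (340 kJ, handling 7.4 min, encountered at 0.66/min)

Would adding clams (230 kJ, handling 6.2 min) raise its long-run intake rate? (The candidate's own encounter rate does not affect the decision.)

On sea urchins and mussels alone, R = ΣλE/(1+Σλh) = 725.9/10.13 = 71.63 kJ/min.
clams: E/h = 230/6.2 = 37.1 kJ/min.
37.1 < 71.63, so adding clams would lower the average — exclude it.

No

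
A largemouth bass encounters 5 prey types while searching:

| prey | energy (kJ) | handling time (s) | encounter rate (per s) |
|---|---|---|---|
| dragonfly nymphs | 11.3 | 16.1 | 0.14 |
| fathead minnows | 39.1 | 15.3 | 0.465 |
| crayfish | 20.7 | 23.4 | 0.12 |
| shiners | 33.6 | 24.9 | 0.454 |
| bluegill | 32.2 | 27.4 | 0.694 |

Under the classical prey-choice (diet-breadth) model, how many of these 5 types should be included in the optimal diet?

Rank by E/h (kJ/s): fathead minnows 2.56, shiners 1.35, bluegill 1.18, crayfish 0.885, dragonfly nymphs 0.702. Include each in turn until the next type's E/h falls below the running intake rate.
Rate on top 1: 2.241. shiners: 1.35 < 2.241 → exclude; stop.
Optimal diet: fathead minnows — 1 of 5 types.

1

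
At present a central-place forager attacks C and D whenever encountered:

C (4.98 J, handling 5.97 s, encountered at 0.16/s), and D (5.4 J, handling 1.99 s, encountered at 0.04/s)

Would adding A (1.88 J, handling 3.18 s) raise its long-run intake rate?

Yes

Intake rate on the current diet: R = (0.16×4.98 + 0.04×5.4) / (1 + 0.16×5.97 + 0.04×1.99) = 1.013/2.035 = 0.4977 J/s.
Profitability of A: 1.88/3.18 = 0.5912 J/s.
0.5912 > 0.4977, so adding A raises the average — include it.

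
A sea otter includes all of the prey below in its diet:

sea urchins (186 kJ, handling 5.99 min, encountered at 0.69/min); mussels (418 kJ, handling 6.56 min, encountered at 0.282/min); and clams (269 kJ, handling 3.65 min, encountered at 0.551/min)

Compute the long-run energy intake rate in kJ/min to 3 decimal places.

43.855 kJ/min

R = Σλ_iE_i / (1 + Σλ_ih_i)
Numerator: 0.69×186 + 0.282×418 + 0.551×269 = 394.4
Denominator: 1 + 0.69×5.99 + 0.282×6.56 + 0.551×3.65 = 8.994
R = 394.4/8.994 = 43.85 kJ/min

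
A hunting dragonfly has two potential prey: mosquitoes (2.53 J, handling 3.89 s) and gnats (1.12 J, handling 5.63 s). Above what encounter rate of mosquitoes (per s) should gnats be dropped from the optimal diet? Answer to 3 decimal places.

The zero-one rule: include gnats iff E₂/h₂ > λE₁/(1+λh₁). Equality gives the switch point.
λE₁h₂ = E₂ + λE₂h₁ ⇒ λ = E₂/(E₁h₂ − E₂h₁) = 1.12/(14.24 − 4.357) = 0.1133 per s.

0.113 per s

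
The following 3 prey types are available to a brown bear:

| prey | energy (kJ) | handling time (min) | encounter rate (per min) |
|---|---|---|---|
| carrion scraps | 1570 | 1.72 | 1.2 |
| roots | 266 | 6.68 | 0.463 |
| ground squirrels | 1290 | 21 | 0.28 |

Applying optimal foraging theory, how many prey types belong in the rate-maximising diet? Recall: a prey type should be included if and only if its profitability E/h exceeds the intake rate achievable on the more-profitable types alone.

1

Profitabilities (E/h, kJ/min): carrion scraps 913, ground squirrels 61.4, roots 39.8. Add prey in this order while the next type's profitability exceeds the intake rate on those already taken.
Rate on top 1: 614.9. ground squirrels: 61.4 < 614.9 → exclude; stop.
Optimal diet: carrion scraps — 1 of 3 types.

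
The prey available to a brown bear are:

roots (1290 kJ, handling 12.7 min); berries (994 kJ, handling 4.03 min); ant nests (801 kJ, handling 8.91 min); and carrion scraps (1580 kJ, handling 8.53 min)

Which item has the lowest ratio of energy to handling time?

In descending order of E/h:
berries: 994/4.03 = 247 kJ/min
carrion scraps: 1580/8.53 = 185 kJ/min
roots: 1290/12.7 = 102 kJ/min
ant nests: 801/8.91 = 89.9 kJ/min

ant nests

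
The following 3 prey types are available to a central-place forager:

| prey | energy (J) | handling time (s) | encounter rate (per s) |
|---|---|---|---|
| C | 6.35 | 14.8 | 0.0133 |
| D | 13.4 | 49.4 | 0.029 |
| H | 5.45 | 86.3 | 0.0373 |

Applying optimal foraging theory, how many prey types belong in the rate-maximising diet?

Rank by E/h (J/s): C 0.429, D 0.271, H 0.0632. Include each in turn until the next type's E/h falls below the running intake rate.
Rate on top 1: 0.07056. D: 0.271 > 0.07056 → include.
Rate on top 2: 0.1799. H: 0.0632 < 0.1799 → exclude; stop.
Optimal diet: C, D — 2 of 3 types.

2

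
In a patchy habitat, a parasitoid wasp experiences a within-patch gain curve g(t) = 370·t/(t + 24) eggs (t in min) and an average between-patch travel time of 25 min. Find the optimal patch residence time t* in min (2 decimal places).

Maximise g(t)/(T+t): set derivative to zero → g'(t)(T+t) = g(t).
g'(t) = 370·24/(t + 24)². Setting 370·24/(t+24)² = 370t/[(t+24)(25+t)] gives 24(25+t) = t(t+24), so t² = 24×25 = 600.
t* = √600 = 24.49 min.

24.49 min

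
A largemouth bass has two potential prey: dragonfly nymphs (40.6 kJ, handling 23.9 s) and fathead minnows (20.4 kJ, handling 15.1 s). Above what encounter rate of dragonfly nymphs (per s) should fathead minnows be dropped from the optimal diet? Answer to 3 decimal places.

0.163 per s

At the threshold, the rate on dragonfly nymphs alone equals the profitability of fathead minnows: λ·40.6/(1 + λ·23.9) = 20.4/15.1 = 1.351.
Rearranging, λ(40.6 − 1.351×23.9) = 1.351, so λ = 1.351/8.311 = 0.1625 per s.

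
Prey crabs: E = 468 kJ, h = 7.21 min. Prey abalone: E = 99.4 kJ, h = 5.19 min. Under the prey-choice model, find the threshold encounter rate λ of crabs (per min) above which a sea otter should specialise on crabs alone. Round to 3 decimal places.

Drop abalone once their profitability E₂/h₂ falls below the rate achievable on crabs alone: E₂/h₂ = λE₁/(1 + λh₁).
Solve for λ: λE₁h₂ = E₂(1 + λh₁) → λ(E₁h₂ − E₂h₁) = E₂ → λ = E₂/(E₁h₂ − E₂h₁).
λ = 99.4/(468×5.19 − 99.4×7.21) = 99.4/1712 = 0.05805 per min.

0.058 per min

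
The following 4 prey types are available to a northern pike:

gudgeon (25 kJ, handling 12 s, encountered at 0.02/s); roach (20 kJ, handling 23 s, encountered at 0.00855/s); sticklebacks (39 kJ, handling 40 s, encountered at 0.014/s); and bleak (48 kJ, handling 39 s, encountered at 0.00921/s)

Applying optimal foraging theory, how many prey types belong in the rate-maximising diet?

4

Profitabilities (E/h, kJ/s): gudgeon 2.08, bleak 1.23, sticklebacks 0.975, roach 0.87. Add prey in this order while the next type's profitability exceeds the intake rate on those already taken.
Rate on top 1: 0.4032. bleak: 1.23 > 0.4032 → include.
Rate on top 2: 0.5891. sticklebacks: 0.975 > 0.5891 → include.
Rate on top 3: 0.6892. roach: 0.87 > 0.6892 → include.
Optimal diet: gudgeon, bleak, sticklebacks, roach — 4 of 4 types.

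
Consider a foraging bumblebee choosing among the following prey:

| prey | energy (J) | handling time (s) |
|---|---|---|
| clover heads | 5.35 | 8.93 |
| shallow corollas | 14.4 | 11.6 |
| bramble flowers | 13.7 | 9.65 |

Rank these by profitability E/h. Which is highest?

bramble flowers

In descending order of E/h:
bramble flowers: 13.7/9.65 = 1.42 J/s
shallow corollas: 14.4/11.6 = 1.24 J/s
clover heads: 5.35/8.93 = 0.599 J/s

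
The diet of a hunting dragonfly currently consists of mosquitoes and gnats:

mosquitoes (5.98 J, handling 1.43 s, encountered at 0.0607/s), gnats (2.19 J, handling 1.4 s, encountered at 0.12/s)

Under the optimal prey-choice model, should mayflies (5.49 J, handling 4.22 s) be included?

Intake rate on the current diet: R = (0.0607×5.98 + 0.12×2.19) / (1 + 0.0607×1.43 + 0.12×1.4) = 0.6258/1.255 = 0.4987 J/s.
Profitability of mayflies: 5.49/4.22 = 1.301 J/s.
Since 1.301 > R, including mayflies increases the long-run rate.

Yes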